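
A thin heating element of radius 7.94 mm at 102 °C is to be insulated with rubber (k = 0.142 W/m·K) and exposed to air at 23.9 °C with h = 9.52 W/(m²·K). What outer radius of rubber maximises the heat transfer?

r_cr = 1.49 cm

For a cylinder, r_cr = k_ins/h = 0.142/9.52 = 0.0149 m = 1.49 cm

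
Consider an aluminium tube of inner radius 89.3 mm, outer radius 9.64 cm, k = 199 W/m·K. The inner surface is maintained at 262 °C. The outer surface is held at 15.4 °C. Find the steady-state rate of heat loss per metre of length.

Q' = 4030 kW/m

Q' = 2πk·ΔT/ln(r₂/r₁) = 2π × 199 × 246.6 / ln(0.0964/0.0893) = 4.03×10^6 W/m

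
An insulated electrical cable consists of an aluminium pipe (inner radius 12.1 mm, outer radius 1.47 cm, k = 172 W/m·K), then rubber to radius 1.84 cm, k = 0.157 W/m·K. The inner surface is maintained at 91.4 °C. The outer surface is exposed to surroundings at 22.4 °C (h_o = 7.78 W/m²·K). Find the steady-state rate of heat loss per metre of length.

Q' = 51.5 W/m

Treat each layer as a resistance in series:
  R'_aluminium = ln(0.0147/0.0121)/(2πk) = 0.1946/(2π·172) = 1.801×10^-4 m·K/W
  R'_rubber = ln(0.0184/0.0147)/(2πk) = 0.2245/(2π·0.157) = 0.2276 m·K/W
  R'_conv,out = 1/(2πr h) = 1/(2π·0.0184·7.78) = 1.112 m·K/W
ΣR = 1.801×10^-4 + 0.2276 + 1.112 = 1.340 m·K/W
Q' = ΔT/ΣR = (91.4 °C − 22.4 °C)/1.340 = 51.5 W/m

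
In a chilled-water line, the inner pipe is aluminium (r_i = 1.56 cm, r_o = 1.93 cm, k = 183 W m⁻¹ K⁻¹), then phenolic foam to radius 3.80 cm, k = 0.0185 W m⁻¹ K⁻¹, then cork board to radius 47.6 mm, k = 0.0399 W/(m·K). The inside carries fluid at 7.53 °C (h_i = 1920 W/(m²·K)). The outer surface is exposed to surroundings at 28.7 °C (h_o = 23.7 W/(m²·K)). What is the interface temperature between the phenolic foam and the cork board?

T = 25.5 °C

Resistance network (inner→outer):
  R'_conv,in = 1/(2πr h) = 1/(2π·0.0156·1920) = 0.005314 m·K/W
  R'_aluminium = ln(0.0193/0.0156)/(2πk) = 0.2128/(2π·183) = 1.851×10^-4 m·K/W
  R'_phenolic foam = ln(0.0380/0.0193)/(2πk) = 0.6775/(2π·0.0185) = 5.828 m·K/W
  R'_cork board = ln(0.0476/0.0380)/(2πk) = 0.2252/(2π·0.0399) = 0.8985 m·K/W
  R'_conv,out = 1/(2πr h) = 1/(2π·0.0476·23.7) = 0.1411 m·K/W
ΣR = 0.005314 + 1.851×10^-4 + 5.828 + 0.8985 + 0.1411 = 6.873 m·K/W
Q' = ΔT/ΣR = (7.53 °C − 28.7 °C)/6.873 = -3.080 W/m
From the inner boundary to the phenolic foam/cork board interface, ΣR_partial = 5.833 m·K/W.
T_interface = T_in − Q'·ΣR_partial = 7.53 °C − (-3.080)(5.833) = 25.5 °C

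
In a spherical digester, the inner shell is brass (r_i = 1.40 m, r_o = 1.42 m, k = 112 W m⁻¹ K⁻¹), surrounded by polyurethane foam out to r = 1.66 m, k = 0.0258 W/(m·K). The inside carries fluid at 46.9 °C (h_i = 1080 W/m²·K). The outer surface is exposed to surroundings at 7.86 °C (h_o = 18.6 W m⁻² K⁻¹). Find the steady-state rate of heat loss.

Q = 124 W

Treat each layer as a resistance in series:
  R_conv,in = 1/(4πr²h) = 1/(4π·1.40²·1080) = 3.759×10^-5 K/W
  R_brass = (1/1.40 − 1/1.42)/(4πk) = 0.01006/(4π·112) = 7.148×10^-6 K/W
  R_polyurethane foam = (1/1.42 − 1/1.66)/(4πk) = 0.1018/(4π·0.0258) = 0.3140 K/W
  R_conv,out = 1/(4πr²h) = 1/(4π·1.66²·18.6) = 0.001553 K/W
ΣR = 3.759×10^-5 + 7.148×10^-6 + 0.3140 + 0.001553 = 0.3156 K/W
Q = ΔT/ΣR = (46.9 °C − 7.86 °C)/0.3156 = 124 W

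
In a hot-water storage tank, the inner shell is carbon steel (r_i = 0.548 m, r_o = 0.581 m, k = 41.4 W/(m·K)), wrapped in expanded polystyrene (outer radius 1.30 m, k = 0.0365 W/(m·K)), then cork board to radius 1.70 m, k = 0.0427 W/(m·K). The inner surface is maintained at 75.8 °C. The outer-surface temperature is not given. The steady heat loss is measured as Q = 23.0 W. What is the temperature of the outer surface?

T_out = 20.3 °C

Sum the resistances:
  R_carbon steel = (1/0.548 − 1/0.581)/(4πk) = 0.1036/(4π·41.4) = 1.992×10^-4 K/W
  R_expanded polystyrene = (1/0.581 − 1/1.30)/(4πk) = 0.9519/(4π·0.0365) = 2.075 K/W
  R_cork board = (1/1.30 − 1/1.70)/(4πk) = 0.1810/(4π·0.0427) = 0.3373 K/W
ΣR = 2.413 K/W
ΔT = Q·ΣR = 23.0 × 2.413 = 55.50 K
Heat flows outward, so T_out = T_in − ΔT = 75.8 − 55.50 = 20.3 °C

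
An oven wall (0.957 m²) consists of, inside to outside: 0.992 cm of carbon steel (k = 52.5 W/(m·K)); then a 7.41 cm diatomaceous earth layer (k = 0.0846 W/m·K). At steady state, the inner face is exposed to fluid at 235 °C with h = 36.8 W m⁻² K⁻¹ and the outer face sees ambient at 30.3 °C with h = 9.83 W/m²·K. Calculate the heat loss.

Resistance network (inner→outer):
  R_conv,in = 1/(hA) = 1/(36.8·0.957) = 0.02839 K/W
  R_carbon steel = L/(kA) = 0.00992/(52.5·0.957) = 1.974×10^-4 K/W
  R_diatomaceous earth = L/(kA) = 0.0741/(0.0846·0.957) = 0.9152 K/W
  R_conv,out = 1/(hA) = 1/(9.83·0.957) = 0.1063 K/W
ΣR = 0.02839 + 1.974×10^-4 + 0.9152 + 0.1063 = 1.050 K/W
Q = ΔT/ΣR = (235 °C − 30.3 °C)/1.050 = 195 W

Q = 195 W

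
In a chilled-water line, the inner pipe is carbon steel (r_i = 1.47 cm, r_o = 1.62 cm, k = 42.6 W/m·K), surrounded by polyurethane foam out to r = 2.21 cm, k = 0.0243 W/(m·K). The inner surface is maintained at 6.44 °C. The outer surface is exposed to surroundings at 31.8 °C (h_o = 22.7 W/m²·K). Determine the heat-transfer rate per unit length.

Q' = 10.8 W/m

Resistance network (inner→outer):
  R'_carbon steel = ln(0.0162/0.0147)/(2πk) = 0.09716/(2π·42.6) = 3.630×10^-4 m·K/W
  R'_polyurethane foam = ln(0.0221/0.0162)/(2πk) = 0.3106/(2π·0.0243) = 2.034 m·K/W
  R'_conv,out = 1/(2πr h) = 1/(2π·0.0221·22.7) = 0.3173 m·K/W
ΣR = 3.630×10^-4 + 2.034 + 0.3173 = 2.352 m·K/W
Q' = ΔT/ΣR = (6.44 °C − 31.8 °C)/2.352 = -10.8 W/m
(Negative Q' ⇒ heat flows inward; heat gain = 10.8 W/m.)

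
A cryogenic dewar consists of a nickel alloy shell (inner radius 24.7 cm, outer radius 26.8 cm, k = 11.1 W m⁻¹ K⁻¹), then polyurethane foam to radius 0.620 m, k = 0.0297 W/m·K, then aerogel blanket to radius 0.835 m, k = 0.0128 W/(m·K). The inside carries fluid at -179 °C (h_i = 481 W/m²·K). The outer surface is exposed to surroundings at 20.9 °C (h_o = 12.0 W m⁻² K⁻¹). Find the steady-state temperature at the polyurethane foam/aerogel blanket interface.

Treat each layer as a resistance in series:
  R_conv,in = 1/(4πr²h) = 1/(4π·0.247²·481) = 0.002712 K/W
  R_nickel alloy = (1/0.247 − 1/0.268)/(4πk) = 0.3172/(4π·11.1) = 0.002274 K/W
  R_polyurethane foam = (1/0.268 − 1/0.620)/(4πk) = 2.118/(4π·0.0297) = 5.676 K/W
  R_aerogel blanket = (1/0.620 − 1/0.835)/(4πk) = 0.4153/(4π·0.0128) = 2.582 K/W
  R_conv,out = 1/(4πr²h) = 1/(4π·0.835²·12.0) = 0.009511 K/W
ΣR = 0.002712 + 0.002274 + 5.676 + 2.582 + 0.009511 = 8.272 K/W
Q = ΔT/ΣR = (-179 °C − 20.9 °C)/8.272 = -24.17 W
From the inner boundary to the polyurethane foam/aerogel blanket interface, ΣR_partial = 5.681 K/W.
T_interface = T_in − Q·ΣR_partial = -179 °C − (-24.17)(5.681) = -41.7 °C

T = -41.7 °C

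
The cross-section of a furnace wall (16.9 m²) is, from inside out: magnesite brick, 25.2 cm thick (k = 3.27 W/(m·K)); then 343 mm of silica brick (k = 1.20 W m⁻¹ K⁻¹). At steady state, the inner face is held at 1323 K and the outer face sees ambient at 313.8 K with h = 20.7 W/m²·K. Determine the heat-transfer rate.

Treat each layer as a resistance in series:
  R_magnesite brick = L/(kA) = 0.252/(3.27·16.9) = 0.004560 K/W
  R_silica brick = L/(kA) = 0.343/(1.20·16.9) = 0.01691 K/W
  R_conv,out = 1/(hA) = 1/(20.7·16.9) = 0.002859 K/W
ΣR = 0.004560 + 0.01691 + 0.002859 = 0.02433 K/W
Q = ΔT/ΣR = (1323 K − 313.8 K)/0.02433 = 41500 W

Q = 41.5 kW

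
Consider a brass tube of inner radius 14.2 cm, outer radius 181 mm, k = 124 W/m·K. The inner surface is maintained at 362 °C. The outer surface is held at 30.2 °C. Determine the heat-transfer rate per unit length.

Q' = 1070 kW/m

Q' = 2πk·ΔT/ln(r₂/r₁) = 2π × 124 × 331.8 / ln(0.181/0.142) = 1.07×10^6 W/m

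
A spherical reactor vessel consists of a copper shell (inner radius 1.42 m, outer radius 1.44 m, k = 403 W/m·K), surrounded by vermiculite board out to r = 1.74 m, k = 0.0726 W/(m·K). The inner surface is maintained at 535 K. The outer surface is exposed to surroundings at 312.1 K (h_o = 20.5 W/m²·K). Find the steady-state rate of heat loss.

Resistance network (inner→outer):
  R_copper = (1/1.42 − 1/1.44)/(4πk) = 0.009781/(4π·403) = 1.931×10^-6 K/W
  R_vermiculite board = (1/1.44 − 1/1.74)/(4πk) = 0.1197/(4π·0.0726) = 0.1312 K/W
  R_conv,out = 1/(4πr²h) = 1/(4π·1.74²·20.5) = 0.001282 K/W
ΣR = 1.931×10^-6 + 0.1312 + 0.001282 = 0.1325 K/W
Q = ΔT/ΣR = (535 K − 312.1 K)/0.1325 = 1680 W

Q = 1680 W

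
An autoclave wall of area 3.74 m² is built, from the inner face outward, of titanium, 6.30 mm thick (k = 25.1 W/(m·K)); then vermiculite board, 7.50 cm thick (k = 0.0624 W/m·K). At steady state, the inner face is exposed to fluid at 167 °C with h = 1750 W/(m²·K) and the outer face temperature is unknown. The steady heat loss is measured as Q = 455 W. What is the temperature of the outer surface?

Sum the resistances:
  R_conv,in = 1/(hA) = 1/(1750·3.74) = 1.528×10^-4 K/W
  R_titanium = L/(kA) = 0.00630/(25.1·3.74) = 6.711×10^-5 K/W
  R_vermiculite board = L/(kA) = 0.0750/(0.0624·3.74) = 0.3214 K/W
ΣR = 0.3216 K/W
ΔT = Q·ΣR = 455 × 0.3216 = 146.3 K
Heat flows outward, so T_out = T_in − ΔT = 167 − 146.3 = 20.7 °C

T_out = 20.7 °C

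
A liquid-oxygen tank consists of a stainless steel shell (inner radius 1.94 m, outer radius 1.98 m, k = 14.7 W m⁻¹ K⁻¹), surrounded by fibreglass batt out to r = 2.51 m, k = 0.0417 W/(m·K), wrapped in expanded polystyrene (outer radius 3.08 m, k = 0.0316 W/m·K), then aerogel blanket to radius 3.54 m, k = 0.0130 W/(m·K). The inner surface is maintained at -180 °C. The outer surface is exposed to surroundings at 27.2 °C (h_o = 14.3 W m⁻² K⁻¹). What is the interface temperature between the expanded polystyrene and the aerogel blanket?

T = -55.5 °C

Treat each layer as a resistance in series:
  R_stainless steel = (1/1.94 − 1/1.98)/(4πk) = 0.01041/(4π·14.7) = 5.637×10^-5 K/W
  R_fibreglass batt = (1/1.98 − 1/2.51)/(4πk) = 0.1066/(4π·0.0417) = 0.2035 K/W
  R_expanded polystyrene = (1/2.51 − 1/3.08)/(4πk) = 0.07373/(4π·0.0316) = 0.1857 K/W
  R_aerogel blanket = (1/3.08 − 1/3.54)/(4πk) = 0.04219/(4π·0.0130) = 0.2583 K/W
  R_conv,out = 1/(4πr²h) = 1/(4π·3.54²·14.3) = 4.441×10^-4 K/W
ΣR = 5.637×10^-5 + 0.2035 + 0.1857 + 0.2583 + 4.441×10^-4 = 0.6480 K/W
Q = ΔT/ΣR = (-180 °C − 27.2 °C)/0.6480 = -319.8 W
From the inner boundary to the expanded polystyrene/aerogel blanket interface, ΣR_partial = 0.3893 K/W.
T_interface = T_in − Q·ΣR_partial = -180 °C − (-319.8)(0.3893) = -55.5 °C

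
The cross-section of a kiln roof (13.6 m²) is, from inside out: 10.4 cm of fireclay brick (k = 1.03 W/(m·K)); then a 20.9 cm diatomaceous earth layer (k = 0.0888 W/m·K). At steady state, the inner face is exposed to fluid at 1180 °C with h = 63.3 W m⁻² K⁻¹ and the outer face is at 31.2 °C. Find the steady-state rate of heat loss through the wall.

Q = 6320 W

Resistance network (inner→outer):
  R_conv,in = 1/(hA) = 1/(63.3·13.6) = 0.001162 K/W
  R_fireclay brick = L/(kA) = 0.104/(1.03·13.6) = 0.007424 K/W
  R_diatomaceous earth = L/(kA) = 0.209/(0.0888·13.6) = 0.1731 K/W
ΣR = 0.001162 + 0.007424 + 0.1731 = 0.1817 K/W
Q = ΔT/ΣR = (1180 °C − 31.2 °C)/0.1817 = 6320 W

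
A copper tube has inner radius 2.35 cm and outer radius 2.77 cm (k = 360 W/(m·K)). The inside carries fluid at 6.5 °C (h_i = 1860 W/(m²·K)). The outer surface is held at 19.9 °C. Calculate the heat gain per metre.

Q' = 3.61 kW/m

Resistance network (inner→outer):
  R'_conv,in = 1/(2πr h) = 1/(2π·0.0235·1860) = 0.003641 m·K/W
  R'_copper = ln(0.0277/0.0235)/(2πk) = 0.1644/(2π·360) = 7.269×10^-5 m·K/W
ΣR = 0.003641 + 7.269×10^-5 = 0.003714 m·K/W
Q' = ΔT/ΣR = (6.5 °C − 19.9 °C)/0.003714 = -3610 W/m
(Negative Q' ⇒ heat flows inward; heat gain = 3610 W/m.)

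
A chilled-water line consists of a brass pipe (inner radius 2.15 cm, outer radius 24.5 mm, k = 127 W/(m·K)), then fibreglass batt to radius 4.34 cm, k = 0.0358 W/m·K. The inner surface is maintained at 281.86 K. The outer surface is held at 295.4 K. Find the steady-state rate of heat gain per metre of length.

Q' = 5.33 W/m

Treat each layer as a resistance in series:
  R'_brass = ln(0.0245/0.0215)/(2πk) = 0.1306/(2π·127) = 1.637×10^-4 m·K/W
  R'_fibreglass batt = ln(0.0434/0.0245)/(2πk) = 0.5718/(2π·0.0358) = 2.542 m·K/W
ΣR = 1.637×10^-4 + 2.542 = 2.542 m·K/W
Q' = ΔT/ΣR = (281.86 K − 295.4 K)/2.542 = -5.33 W/m
(Negative Q' ⇒ heat flows inward; heat gain = 5.33 W/m.)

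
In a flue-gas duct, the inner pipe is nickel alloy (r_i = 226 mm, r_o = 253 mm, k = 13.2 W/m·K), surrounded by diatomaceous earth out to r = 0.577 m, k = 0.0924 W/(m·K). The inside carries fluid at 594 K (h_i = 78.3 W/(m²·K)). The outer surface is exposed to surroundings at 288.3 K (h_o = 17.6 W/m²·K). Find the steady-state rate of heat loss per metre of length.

Q' = 211 W/m

Resistance network (inner→outer):
  R'_conv,in = 1/(2πr h) = 1/(2π·0.226·78.3) = 0.008994 m·K/W
  R'_nickel alloy = ln(0.253/0.226)/(2πk) = 0.1129/(2π·13.2) = 0.001361 m·K/W
  R'_diatomaceous earth = ln(0.577/0.253)/(2πk) = 0.8245/(2π·0.0924) = 1.420 m·K/W
  R'_conv,out = 1/(2πr h) = 1/(2π·0.577·17.6) = 0.01567 m·K/W
ΣR = 0.008994 + 0.001361 + 1.420 + 0.01567 = 1.446 m·K/W
Q' = ΔT/ΣR = (594 K − 288.3 K)/1.446 = 211 W/m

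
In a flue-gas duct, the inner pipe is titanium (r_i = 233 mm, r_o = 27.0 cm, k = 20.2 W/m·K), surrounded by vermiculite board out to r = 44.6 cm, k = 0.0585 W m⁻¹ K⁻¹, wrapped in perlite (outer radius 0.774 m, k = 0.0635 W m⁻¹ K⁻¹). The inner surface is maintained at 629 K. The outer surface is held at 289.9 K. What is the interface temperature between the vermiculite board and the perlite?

T = 460 K

Resistance network (inner→outer):
  R'_titanium = ln(0.270/0.233)/(2πk) = 0.1474/(2π·20.2) = 0.001161 m·K/W
  R'_vermiculite board = ln(0.446/0.270)/(2πk) = 0.5019/(2π·0.0585) = 1.365 m·K/W
  R'_perlite = ln(0.774/0.446)/(2πk) = 0.5513/(2π·0.0635) = 1.382 m·K/W
ΣR = 0.001161 + 1.365 + 1.382 = 2.748 m·K/W
Q' = ΔT/ΣR = (629 K − 289.9 K)/2.748 = 123.4 W/m
From the inner boundary to the vermiculite board/perlite interface, ΣR_partial = 1.366 m·K/W.
T_interface = T_in − Q'·ΣR_partial = 629 K − (123.4)(1.366) = 460 K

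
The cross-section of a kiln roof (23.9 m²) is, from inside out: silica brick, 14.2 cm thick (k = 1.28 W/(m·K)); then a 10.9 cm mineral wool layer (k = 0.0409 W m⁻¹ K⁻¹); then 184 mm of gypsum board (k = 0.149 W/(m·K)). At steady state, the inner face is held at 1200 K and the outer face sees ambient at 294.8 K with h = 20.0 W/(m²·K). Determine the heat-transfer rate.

Series thermal resistances, inner to outer:
  R_silica brick = L/(kA) = 0.142/(1.28·23.9) = 0.004642 K/W
  R_mineral wool = L/(kA) = 0.109/(0.0409·23.9) = 0.1115 K/W
  R_gypsum board = L/(kA) = 0.184/(0.149·23.9) = 0.05167 K/W
  R_conv,out = 1/(hA) = 1/(20.0·23.9) = 0.002092 K/W
ΣR = 0.004642 + 0.1115 + 0.05167 + 0.002092 = 0.1699 K/W
Q = ΔT/ΣR = (1200 K − 294.8 K)/0.1699 = 5330 W

Q = 5330 W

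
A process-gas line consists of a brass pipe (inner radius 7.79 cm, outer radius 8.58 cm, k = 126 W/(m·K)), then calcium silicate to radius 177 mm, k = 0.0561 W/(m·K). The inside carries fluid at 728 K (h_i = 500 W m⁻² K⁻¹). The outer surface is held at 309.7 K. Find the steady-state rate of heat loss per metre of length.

Q' = 203 W/m

Treat each layer as a resistance in series:
  R'_conv,in = 1/(2πr h) = 1/(2π·0.0779·500) = 0.004086 m·K/W
  R'_brass = ln(0.0858/0.0779)/(2πk) = 0.09659/(2π·126) = 1.220×10^-4 m·K/W
  R'_calcium silicate = ln(0.177/0.0858)/(2πk) = 0.7241/(2π·0.0561) = 2.054 m·K/W
ΣR = 0.004086 + 1.220×10^-4 + 2.054 = 2.058 m·K/W
Q' = ΔT/ΣR = (728 K − 309.7 K)/2.058 = 203 W/m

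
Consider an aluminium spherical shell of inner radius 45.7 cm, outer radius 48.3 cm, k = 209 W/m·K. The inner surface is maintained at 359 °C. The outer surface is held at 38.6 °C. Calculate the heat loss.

Q = 4πk·ΔT/(1/r₁ − 1/r₂) = 4π × 209 × 320.4 / (1/0.457 − 1/0.483) = 7.14×10^6 W

Q = 7140 kW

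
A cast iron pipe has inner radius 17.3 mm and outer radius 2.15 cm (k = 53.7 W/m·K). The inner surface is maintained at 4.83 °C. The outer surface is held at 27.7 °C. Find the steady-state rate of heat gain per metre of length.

Q' = 2πk·ΔT/ln(r₂/r₁) = 2π × 53.7 × 22.87 / ln(0.0215/0.0173) = 35500 W/m

Q' = 35.5 kW/m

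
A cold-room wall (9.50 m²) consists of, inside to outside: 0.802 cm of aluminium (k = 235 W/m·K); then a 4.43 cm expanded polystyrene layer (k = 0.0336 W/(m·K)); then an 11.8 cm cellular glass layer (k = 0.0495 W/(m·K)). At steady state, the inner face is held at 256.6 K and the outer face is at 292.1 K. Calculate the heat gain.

Q = 91.1 W

Treat each layer as a resistance in series:
  R_aluminium = L/(kA) = 0.00802/(235·9.50) = 3.592×10^-6 K/W
  R_expanded polystyrene = L/(kA) = 0.0443/(0.0336·9.50) = 0.1388 K/W
  R_cellular glass = L/(kA) = 0.118/(0.0495·9.50) = 0.2509 K/W
ΣR = 3.592×10^-6 + 0.1388 + 0.2509 = 0.3897 K/W
Q = ΔT/ΣR = (256.6 K − 292.1 K)/0.3897 = -91.1 W
(Negative Q ⇒ heat flows inward; heat gain = 91.1 W.)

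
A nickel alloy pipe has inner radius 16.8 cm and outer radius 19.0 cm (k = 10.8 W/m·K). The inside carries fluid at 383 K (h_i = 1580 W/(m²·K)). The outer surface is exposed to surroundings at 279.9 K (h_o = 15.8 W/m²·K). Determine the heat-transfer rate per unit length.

Resistance network (inner→outer):
  R'_conv,in = 1/(2πr h) = 1/(2π·0.168·1580) = 5.996×10^-4 m·K/W
  R'_nickel alloy = ln(0.190/0.168)/(2πk) = 0.1231/(2π·10.8) = 0.001813 m·K/W
  R'_conv,out = 1/(2πr h) = 1/(2π·0.190·15.8) = 0.05302 m·K/W
ΣR = 5.996×10^-4 + 0.001813 + 0.05302 = 0.05543 m·K/W
Q' = ΔT/ΣR = (383 K − 279.9 K)/0.05543 = 1860 W/m

Q' = 1860 W/m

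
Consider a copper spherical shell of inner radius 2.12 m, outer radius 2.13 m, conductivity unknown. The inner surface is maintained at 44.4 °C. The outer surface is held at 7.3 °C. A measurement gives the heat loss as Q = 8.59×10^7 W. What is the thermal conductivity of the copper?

ΣR = ΔT/Q = |44.4 − 7.3|/8.59×10^7 = 4.319×10^-7 K/W
(1/r₁−1/r₂)/(4πk) = 4.319×10^-7 ⇒ k = 0.002215/(4π·4.319×10^-7) = 408 W/m·K

k = 408 W/m·K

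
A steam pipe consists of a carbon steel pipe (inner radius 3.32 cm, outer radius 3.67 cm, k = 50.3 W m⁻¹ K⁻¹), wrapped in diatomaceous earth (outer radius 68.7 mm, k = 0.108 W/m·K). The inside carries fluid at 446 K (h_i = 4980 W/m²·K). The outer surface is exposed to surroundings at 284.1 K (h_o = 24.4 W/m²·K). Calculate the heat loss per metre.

Resistance network (inner→outer):
  R'_conv,in = 1/(2πr h) = 1/(2π·0.0332·4980) = 9.626×10^-4 m·K/W
  R'_carbon steel = ln(0.0367/0.0332)/(2πk) = 0.1002/(2π·50.3) = 3.171×10^-4 m·K/W
  R'_diatomaceous earth = ln(0.0687/0.0367)/(2πk) = 0.6270/(2π·0.108) = 0.9239 m·K/W
  R'_conv,out = 1/(2πr h) = 1/(2π·0.0687·24.4) = 0.09495 m·K/W
ΣR = 9.626×10^-4 + 3.171×10^-4 + 0.9239 + 0.09495 = 1.020 m·K/W
Q' = ΔT/ΣR = (446 K − 284.1 K)/1.020 = 159 W/m

Q' = 159 W/m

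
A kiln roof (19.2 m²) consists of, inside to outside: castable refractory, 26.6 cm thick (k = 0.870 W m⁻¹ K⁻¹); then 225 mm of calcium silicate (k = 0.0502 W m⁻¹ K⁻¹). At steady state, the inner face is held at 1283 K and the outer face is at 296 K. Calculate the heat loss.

Treat each layer as a resistance in series:
  R_castable refractory = L/(kA) = 0.266/(0.870·19.2) = 0.01592 K/W
  R_calcium silicate = L/(kA) = 0.225/(0.0502·19.2) = 0.2334 K/W
ΣR = 0.01592 + 0.2334 = 0.2493 K/W
Q = ΔT/ΣR = (1283 K − 296 K)/0.2493 = 3960 W

Q = 3960 W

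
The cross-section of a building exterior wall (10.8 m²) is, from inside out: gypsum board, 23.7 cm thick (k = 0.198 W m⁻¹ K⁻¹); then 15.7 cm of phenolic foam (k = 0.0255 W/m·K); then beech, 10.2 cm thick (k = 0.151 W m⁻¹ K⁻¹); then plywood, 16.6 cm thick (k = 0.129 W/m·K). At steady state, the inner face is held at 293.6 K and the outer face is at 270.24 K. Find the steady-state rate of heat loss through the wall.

Series thermal resistances, inner to outer:
  R_gypsum board = L/(kA) = 0.237/(0.198·10.8) = 0.1108 K/W
  R_phenolic foam = L/(kA) = 0.157/(0.0255·10.8) = 0.5701 K/W
  R_beech = L/(kA) = 0.102/(0.151·10.8) = 0.06255 K/W
  R_plywood = L/(kA) = 0.166/(0.129·10.8) = 0.1192 K/W
ΣR = 0.1108 + 0.5701 + 0.06255 + 0.1192 = 0.8627 K/W
Q = ΔT/ΣR = (293.6 K − 270.24 K)/0.8627 = 27.1 W

Q = 27.1 W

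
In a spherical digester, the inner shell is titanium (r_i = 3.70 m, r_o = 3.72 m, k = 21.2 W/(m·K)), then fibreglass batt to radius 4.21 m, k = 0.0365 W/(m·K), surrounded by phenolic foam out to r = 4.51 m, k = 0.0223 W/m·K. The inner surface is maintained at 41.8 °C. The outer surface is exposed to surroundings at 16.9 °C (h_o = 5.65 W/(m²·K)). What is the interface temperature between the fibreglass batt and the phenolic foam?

T = 28.2 °C

Treat each layer as a resistance in series:
  R_titanium = (1/3.70 − 1/3.72)/(4πk) = 0.001453/(4π·21.2) = 5.454×10^-6 K/W
  R_fibreglass batt = (1/3.72 − 1/4.21)/(4πk) = 0.03129/(4π·0.0365) = 0.06821 K/W
  R_phenolic foam = (1/4.21 − 1/4.51)/(4πk) = 0.01580/(4π·0.0223) = 0.05638 K/W
  R_conv,out = 1/(4πr²h) = 1/(4π·4.51²·5.65) = 6.925×10^-4 K/W
ΣR = 5.454×10^-6 + 0.06821 + 0.05638 + 6.925×10^-4 = 0.1253 K/W
Q = ΔT/ΣR = (41.8 °C − 16.9 °C)/0.1253 = 198.7 W
From the inner boundary to the fibreglass batt/phenolic foam interface, ΣR_partial = 0.06822 K/W.
T_interface = T_in − Q·ΣR_partial = 41.8 °C − (198.7)(0.06822) = 28.2 °C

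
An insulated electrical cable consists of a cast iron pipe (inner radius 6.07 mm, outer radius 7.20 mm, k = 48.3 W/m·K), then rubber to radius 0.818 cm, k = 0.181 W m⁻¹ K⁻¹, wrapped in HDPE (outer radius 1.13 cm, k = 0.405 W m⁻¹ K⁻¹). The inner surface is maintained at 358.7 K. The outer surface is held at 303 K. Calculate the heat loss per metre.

Q' = 232 W/m

Resistance network (inner→outer):
  R'_cast iron = ln(0.00720/0.00607)/(2πk) = 0.1707/(2π·48.3) = 5.626×10^-4 m·K/W
  R'_rubber = ln(0.00818/0.00720)/(2πk) = 0.1276/(2π·0.181) = 0.1122 m·K/W
  R'_HDPE = ln(0.0113/0.00818)/(2πk) = 0.3231/(2π·0.405) = 0.1270 m·K/W
ΣR = 5.626×10^-4 + 0.1122 + 0.1270 = 0.2398 m·K/W
Q' = ΔT/ΣR = (358.7 K − 303 K)/0.2398 = 232 W/m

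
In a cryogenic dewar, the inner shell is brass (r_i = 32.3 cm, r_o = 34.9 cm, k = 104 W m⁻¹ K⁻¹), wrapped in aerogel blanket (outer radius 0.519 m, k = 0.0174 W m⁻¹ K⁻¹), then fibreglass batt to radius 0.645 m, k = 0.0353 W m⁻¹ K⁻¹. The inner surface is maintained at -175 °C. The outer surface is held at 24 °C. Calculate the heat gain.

Treat each layer as a resistance in series:
  R_brass = (1/0.323 − 1/0.349)/(4πk) = 0.2306/(4π·104) = 1.765×10^-4 K/W
  R_aerogel blanket = (1/0.349 − 1/0.519)/(4πk) = 0.9385/(4π·0.0174) = 4.292 K/W
  R_fibreglass batt = (1/0.519 − 1/0.645)/(4πk) = 0.3764/(4π·0.0353) = 0.8485 K/W
ΣR = 1.765×10^-4 + 4.292 + 0.8485 = 5.141 K/W
Q = ΔT/ΣR = (-175 °C − 24 °C)/5.141 = -38.7 W
(Negative Q ⇒ heat flows inward; heat gain = 38.7 W.)

Q = 38.7 W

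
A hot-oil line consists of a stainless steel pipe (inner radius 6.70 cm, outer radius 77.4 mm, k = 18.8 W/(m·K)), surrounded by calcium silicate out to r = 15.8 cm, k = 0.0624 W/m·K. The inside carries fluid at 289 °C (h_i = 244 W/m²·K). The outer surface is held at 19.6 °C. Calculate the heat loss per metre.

Resistance network (inner→outer):
  R'_conv,in = 1/(2πr h) = 1/(2π·0.0670·244) = 0.009735 m·K/W
  R'_stainless steel = ln(0.0774/0.0670)/(2πk) = 0.1443/(2π·18.8) = 0.001222 m·K/W
  R'_calcium silicate = ln(0.158/0.0774)/(2πk) = 0.7136/(2π·0.0624) = 1.820 m·K/W
ΣR = 0.009735 + 0.001222 + 1.820 = 1.831 m·K/W
Q' = ΔT/ΣR = (289 °C − 19.6 °C)/1.831 = 147 W/m

Q' = 147 W/m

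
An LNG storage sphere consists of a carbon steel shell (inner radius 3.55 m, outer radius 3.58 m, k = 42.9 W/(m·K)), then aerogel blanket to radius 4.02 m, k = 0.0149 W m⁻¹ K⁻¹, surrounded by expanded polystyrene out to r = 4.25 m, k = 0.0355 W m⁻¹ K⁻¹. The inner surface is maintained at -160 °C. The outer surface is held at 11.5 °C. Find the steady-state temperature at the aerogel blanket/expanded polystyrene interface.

T = -15.3 °C

Resistance network (inner→outer):
  R_carbon steel = (1/3.55 − 1/3.58)/(4πk) = 0.002361/(4π·42.9) = 4.379×10^-6 K/W
  R_aerogel blanket = (1/3.58 − 1/4.02)/(4πk) = 0.03057/(4π·0.0149) = 0.1633 K/W
  R_expanded polystyrene = (1/4.02 − 1/4.25)/(4πk) = 0.01346/(4π·0.0355) = 0.03018 K/W
ΣR = 4.379×10^-6 + 0.1633 + 0.03018 = 0.1935 K/W
Q = ΔT/ΣR = (-160 °C − 11.5 °C)/0.1935 = -886.3 W
From the inner boundary to the aerogel blanket/expanded polystyrene interface, ΣR_partial = 0.1633 K/W.
T_interface = T_in − Q·ΣR_partial = -160 °C − (-886.3)(0.1633) = -15.3 °C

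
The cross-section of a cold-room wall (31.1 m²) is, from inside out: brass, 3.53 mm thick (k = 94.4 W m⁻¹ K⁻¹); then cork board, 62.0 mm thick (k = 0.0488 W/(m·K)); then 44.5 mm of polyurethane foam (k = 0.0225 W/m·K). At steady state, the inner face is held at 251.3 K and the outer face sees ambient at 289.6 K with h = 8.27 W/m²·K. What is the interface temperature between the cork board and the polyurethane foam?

T = 265.74 K

Resistance network (inner→outer):
  R_brass = L/(kA) = 0.00353/(94.4·31.1) = 1.202×10^-6 K/W
  R_cork board = L/(kA) = 0.0620/(0.0488·31.1) = 0.04085 K/W
  R_polyurethane foam = L/(kA) = 0.0445/(0.0225·31.1) = 0.06359 K/W
  R_conv,out = 1/(hA) = 1/(8.27·31.1) = 0.003888 K/W
ΣR = 1.202×10^-6 + 0.04085 + 0.06359 + 0.003888 = 0.1083 K/W
Q = ΔT/ΣR = (251.3 K − 289.6 K)/0.1083 = -353.6 W
From the inner boundary to the cork board/polyurethane foam interface, ΣR_partial = 0.04085 K/W.
T_interface = T_in − Q·ΣR_partial = 251.3 K − (-353.6)(0.04085) = 265.74 K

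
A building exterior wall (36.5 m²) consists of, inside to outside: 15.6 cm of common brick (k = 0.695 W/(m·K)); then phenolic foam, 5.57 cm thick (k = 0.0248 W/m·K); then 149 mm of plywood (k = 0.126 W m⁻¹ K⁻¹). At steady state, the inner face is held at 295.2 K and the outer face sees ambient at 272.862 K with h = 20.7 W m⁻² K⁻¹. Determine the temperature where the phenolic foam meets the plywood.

Resistance network (inner→outer):
  R_common brick = L/(kA) = 0.156/(0.695·36.5) = 0.006150 K/W
  R_phenolic foam = L/(kA) = 0.0557/(0.0248·36.5) = 0.06153 K/W
  R_plywood = L/(kA) = 0.149/(0.126·36.5) = 0.03240 K/W
  R_conv,out = 1/(hA) = 1/(20.7·36.5) = 0.001324 K/W
ΣR = 0.006150 + 0.06153 + 0.03240 + 0.001324 = 0.1014 K/W
Q = ΔT/ΣR = (295.2 K − 272.862 K)/0.1014 = 220.3 W
From the inner boundary to the phenolic foam/plywood interface, ΣR_partial = 0.06768 K/W.
T_interface = T_in − Q·ΣR_partial = 295.2 K − (220.3)(0.06768) = 280.29 K

T = 280.29 K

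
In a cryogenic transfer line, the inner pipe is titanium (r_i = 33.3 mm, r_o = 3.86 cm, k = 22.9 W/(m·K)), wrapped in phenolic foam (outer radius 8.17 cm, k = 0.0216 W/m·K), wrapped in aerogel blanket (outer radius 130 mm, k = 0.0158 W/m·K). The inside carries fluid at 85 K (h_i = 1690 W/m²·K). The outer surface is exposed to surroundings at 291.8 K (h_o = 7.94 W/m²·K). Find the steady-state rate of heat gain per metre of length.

Treat each layer as a resistance in series:
  R'_conv,in = 1/(2πr h) = 1/(2π·0.0333·1690) = 0.002828 m·K/W
  R'_titanium = ln(0.0386/0.0333)/(2πk) = 0.1477/(2π·22.9) = 0.001026 m·K/W
  R'_phenolic foam = ln(0.0817/0.0386)/(2πk) = 0.7498/(2π·0.0216) = 5.525 m·K/W
  R'_aerogel blanket = ln(0.130/0.0817)/(2πk) = 0.4645/(2π·0.0158) = 4.679 m·K/W
  R'_conv,out = 1/(2πr h) = 1/(2π·0.130·7.94) = 0.1542 m·K/W
ΣR = 0.002828 + 0.001026 + 5.525 + 4.679 + 0.1542 = 10.36 m·K/W
Q' = ΔT/ΣR = (85 K − 291.8 K)/10.36 = -20.0 W/m
(Negative Q' ⇒ heat flows inward; heat gain = 20.0 W/m.)

Q' = 20.0 W/m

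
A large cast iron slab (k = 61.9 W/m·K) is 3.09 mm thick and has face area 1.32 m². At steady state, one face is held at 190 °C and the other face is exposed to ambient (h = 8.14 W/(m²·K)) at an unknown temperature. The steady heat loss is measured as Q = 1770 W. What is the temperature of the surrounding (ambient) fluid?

T_out = 25.2 °C

Sum the resistances:
  R_cast iron = L/(kA) = 0.00309/(61.9·1.32) = 3.782×10^-5 K/W
  R_conv,out = 1/(hA) = 1/(8.14·1.32) = 0.09307 K/W
ΣR = 0.09311 K/W
ΔT = Q·ΣR = 1770 × 0.09311 = 164.8 K
Heat flows outward, so T_out = T_in − ΔT = 190 − 164.8 = 25.2 °C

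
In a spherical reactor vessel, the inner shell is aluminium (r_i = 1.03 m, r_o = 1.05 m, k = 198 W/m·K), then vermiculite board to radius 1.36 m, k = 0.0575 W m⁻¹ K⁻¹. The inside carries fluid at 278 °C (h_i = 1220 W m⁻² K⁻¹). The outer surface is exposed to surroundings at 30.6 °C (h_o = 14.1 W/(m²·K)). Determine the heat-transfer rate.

Resistance network (inner→outer):
  R_conv,in = 1/(4πr²h) = 1/(4π·1.03²·1220) = 6.148×10^-5 K/W
  R_aluminium = (1/1.03 − 1/1.05)/(4πk) = 0.01849/(4π·198) = 7.432×10^-6 K/W
  R_vermiculite board = (1/1.05 − 1/1.36)/(4πk) = 0.2171/(4π·0.0575) = 0.3004 K/W
  R_conv,out = 1/(4πr²h) = 1/(4π·1.36²·14.1) = 0.003051 K/W
ΣR = 6.148×10^-5 + 7.432×10^-6 + 0.3004 + 0.003051 = 0.3035 K/W
Q = ΔT/ΣR = (278 °C − 30.6 °C)/0.3035 = 815 W

Q = 815 W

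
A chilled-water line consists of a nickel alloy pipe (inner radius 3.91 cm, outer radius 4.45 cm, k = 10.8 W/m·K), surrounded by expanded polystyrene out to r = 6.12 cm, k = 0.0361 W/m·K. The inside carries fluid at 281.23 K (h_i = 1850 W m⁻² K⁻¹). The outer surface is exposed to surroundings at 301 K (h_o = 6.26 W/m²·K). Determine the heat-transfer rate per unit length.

Series thermal resistances, inner to outer:
  R'_conv,in = 1/(2πr h) = 1/(2π·0.0391·1850) = 0.002200 m·K/W
  R'_nickel alloy = ln(0.0445/0.0391)/(2πk) = 0.1294/(2π·10.8) = 0.001906 m·K/W
  R'_expanded polystyrene = ln(0.0612/0.0445)/(2πk) = 0.3187/(2π·0.0361) = 1.405 m·K/W
  R'_conv,out = 1/(2πr h) = 1/(2π·0.0612·6.26) = 0.4154 m·K/W
ΣR = 0.002200 + 0.001906 + 1.405 + 0.4154 = 1.825 m·K/W
Q' = ΔT/ΣR = (281.23 K − 301 K)/1.825 = -10.8 W/m
(Negative Q' ⇒ heat flows inward; heat gain = 10.8 W/m.)

Q' = 10.8 W/m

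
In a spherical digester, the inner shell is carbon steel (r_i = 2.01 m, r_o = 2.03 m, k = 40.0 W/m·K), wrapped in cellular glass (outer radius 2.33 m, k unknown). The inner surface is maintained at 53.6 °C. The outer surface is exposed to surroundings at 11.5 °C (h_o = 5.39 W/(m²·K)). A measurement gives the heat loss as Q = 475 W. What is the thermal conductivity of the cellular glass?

ΣR = ΔT/Q = |53.6 − 11.5|/475 = 0.08863 K/W
Known resistances:
  R_carbon steel = (1/2.01 − 1/2.03)/(4πk) = 0.004902/(4π·40.0) = 9.751×10^-6 K/W
  R_conv,out = 1/(4πr²h) = 1/(4π·2.33²·5.39) = 0.002720 K/W
R_cellular glass = ΣR − ΣR_known = 0.08863 − 0.002730 = 0.08590 K/W
(1/r₁−1/r₂)/(4πk) = 0.08590 ⇒ k = 0.06343/(4π·0.08590) = 0.0588 W/m·K

k = 0.0588 W/m·K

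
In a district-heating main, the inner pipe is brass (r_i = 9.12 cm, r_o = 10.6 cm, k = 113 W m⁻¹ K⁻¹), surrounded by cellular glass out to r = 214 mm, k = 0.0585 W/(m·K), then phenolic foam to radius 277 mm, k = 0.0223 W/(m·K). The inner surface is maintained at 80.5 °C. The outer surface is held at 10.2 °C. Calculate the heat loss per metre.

Q' = 18.7 W/m

Resistance network (inner→outer):
  R'_brass = ln(0.106/0.0912)/(2πk) = 0.1504/(2π·113) = 2.118×10^-4 m·K/W
  R'_cellular glass = ln(0.214/0.106)/(2πk) = 0.7025/(2π·0.0585) = 1.911 m·K/W
  R'_phenolic foam = ln(0.277/0.214)/(2πk) = 0.2580/(2π·0.0223) = 1.842 m·K/W
ΣR = 2.118×10^-4 + 1.911 + 1.842 = 3.753 m·K/W
Q' = ΔT/ΣR = (80.5 °C − 10.2 °C)/3.753 = 18.7 W/m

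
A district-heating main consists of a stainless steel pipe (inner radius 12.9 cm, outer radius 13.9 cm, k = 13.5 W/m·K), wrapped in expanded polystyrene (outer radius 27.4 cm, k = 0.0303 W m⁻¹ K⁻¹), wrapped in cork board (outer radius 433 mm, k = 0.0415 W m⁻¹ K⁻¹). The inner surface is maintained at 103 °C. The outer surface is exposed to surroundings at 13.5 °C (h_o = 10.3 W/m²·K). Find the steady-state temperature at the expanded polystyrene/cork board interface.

Series thermal resistances, inner to outer:
  R'_stainless steel = ln(0.139/0.129)/(2πk) = 0.07466/(2π·13.5) = 8.802×10^-4 m·K/W
  R'_expanded polystyrene = ln(0.274/0.139)/(2πk) = 0.6787/(2π·0.0303) = 3.565 m·K/W
  R'_cork board = ln(0.433/0.274)/(2πk) = 0.4576/(2π·0.0415) = 1.755 m·K/W
  R'_conv,out = 1/(2πr h) = 1/(2π·0.433·10.3) = 0.03569 m·K/W
ΣR = 8.802×10^-4 + 3.565 + 1.755 + 0.03569 = 5.357 m·K/W
Q' = ΔT/ΣR = (103 °C − 13.5 °C)/5.357 = 16.71 W/m
From the inner boundary to the expanded polystyrene/cork board interface, ΣR_partial = 3.566 m·K/W.
T_interface = T_in − Q'·ΣR_partial = 103 °C − (16.71)(3.566) = 43.4 °C

T = 43.4 °C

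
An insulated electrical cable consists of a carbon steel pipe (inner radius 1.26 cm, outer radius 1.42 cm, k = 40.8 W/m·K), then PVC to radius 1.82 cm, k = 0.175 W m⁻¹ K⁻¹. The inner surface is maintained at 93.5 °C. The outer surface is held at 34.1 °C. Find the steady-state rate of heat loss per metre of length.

Treat each layer as a resistance in series:
  R'_carbon steel = ln(0.0142/0.0126)/(2πk) = 0.1195/(2π·40.8) = 4.663×10^-4 m·K/W
  R'_PVC = ln(0.0182/0.0142)/(2πk) = 0.2482/(2π·0.175) = 0.2257 m·K/W
ΣR = 4.663×10^-4 + 0.2257 = 0.2262 m·K/W
Q' = ΔT/ΣR = (93.5 °C − 34.1 °C)/0.2262 = 263 W/m

Q' = 263 W/m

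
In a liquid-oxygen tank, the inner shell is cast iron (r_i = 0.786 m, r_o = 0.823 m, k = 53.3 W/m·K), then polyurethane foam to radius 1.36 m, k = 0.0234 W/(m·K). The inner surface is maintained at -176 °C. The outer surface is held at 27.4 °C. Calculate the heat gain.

Treat each layer as a resistance in series:
  R_cast iron = (1/0.786 − 1/0.823)/(4πk) = 0.05720/(4π·53.3) = 8.540×10^-5 K/W
  R_polyurethane foam = (1/0.823 − 1/1.36)/(4πk) = 0.4798/(4π·0.0234) = 1.632 K/W
ΣR = 8.540×10^-5 + 1.632 = 1.632 K/W
Q = ΔT/ΣR = (-176 °C − 27.4 °C)/1.632 = -125 W
(Negative Q ⇒ heat flows inward; heat gain = 125 W.)

Q = 125 W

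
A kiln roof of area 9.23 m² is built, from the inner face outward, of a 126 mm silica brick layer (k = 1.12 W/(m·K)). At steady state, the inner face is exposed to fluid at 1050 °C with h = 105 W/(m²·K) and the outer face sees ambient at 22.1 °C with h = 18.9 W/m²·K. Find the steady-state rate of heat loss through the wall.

Series thermal resistances, inner to outer:
  R_conv,in = 1/(hA) = 1/(105·9.23) = 0.001032 K/W
  R_silica brick = L/(kA) = 0.126/(1.12·9.23) = 0.01219 K/W
  R_conv,out = 1/(hA) = 1/(18.9·9.23) = 0.005732 K/W
ΣR = 0.001032 + 0.01219 + 0.005732 = 0.01895 K/W
Q = ΔT/ΣR = (1050 °C − 22.1 °C)/0.01895 = 54200 W

Q = 54200 W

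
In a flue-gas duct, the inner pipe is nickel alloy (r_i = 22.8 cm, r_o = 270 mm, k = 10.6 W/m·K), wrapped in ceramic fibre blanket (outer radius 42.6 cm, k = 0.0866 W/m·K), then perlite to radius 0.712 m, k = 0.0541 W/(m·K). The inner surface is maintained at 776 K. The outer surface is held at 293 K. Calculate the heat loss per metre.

Series thermal resistances, inner to outer:
  R'_nickel alloy = ln(0.270/0.228)/(2πk) = 0.1691/(2π·10.6) = 0.002539 m·K/W
  R'_ceramic fibre blanket = ln(0.426/0.270)/(2πk) = 0.4560/(2π·0.0866) = 0.8381 m·K/W
  R'_perlite = ln(0.712/0.426)/(2πk) = 0.5136/(2π·0.0541) = 1.511 m·K/W
ΣR = 0.002539 + 0.8381 + 1.511 = 2.352 m·K/W
Q' = ΔT/ΣR = (776 K − 293 K)/2.352 = 205 W/m

Q' = 205 W/m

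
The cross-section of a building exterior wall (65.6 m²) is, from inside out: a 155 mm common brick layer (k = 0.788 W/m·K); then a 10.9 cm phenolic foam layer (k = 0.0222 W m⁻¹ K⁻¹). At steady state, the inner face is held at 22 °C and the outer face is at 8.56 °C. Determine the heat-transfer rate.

Treat each layer as a resistance in series:
  R_common brick = L/(kA) = 0.155/(0.788·65.6) = 0.002998 K/W
  R_phenolic foam = L/(kA) = 0.109/(0.0222·65.6) = 0.07485 K/W
ΣR = 0.002998 + 0.07485 = 0.07785 K/W
Q = ΔT/ΣR = (22 °C − 8.56 °C)/0.07785 = 173 W

Q = 173 W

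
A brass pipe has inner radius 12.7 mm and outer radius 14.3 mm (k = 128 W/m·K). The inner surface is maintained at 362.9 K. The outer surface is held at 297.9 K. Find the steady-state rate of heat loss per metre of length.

Q' = 2πk·ΔT/ln(r₂/r₁) = 2π × 128 × 65 / ln(0.0143/0.0127) = 4.41×10^5 W/m

Q' = 4.41×10^5 W/m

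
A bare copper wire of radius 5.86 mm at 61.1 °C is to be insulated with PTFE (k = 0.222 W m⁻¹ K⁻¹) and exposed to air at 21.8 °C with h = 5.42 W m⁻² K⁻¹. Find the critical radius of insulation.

r_cr = 4.10 cm

For a cylinder, r_cr = k_ins/h = 0.222/5.42 = 0.0410 m = 4.10 cm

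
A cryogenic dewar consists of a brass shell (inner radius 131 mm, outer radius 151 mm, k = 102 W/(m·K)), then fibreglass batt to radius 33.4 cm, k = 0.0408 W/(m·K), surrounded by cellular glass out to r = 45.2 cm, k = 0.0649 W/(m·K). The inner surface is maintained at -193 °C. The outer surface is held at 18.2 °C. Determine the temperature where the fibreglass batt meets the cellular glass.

Series thermal resistances, inner to outer:
  R_brass = (1/0.131 − 1/0.151)/(4πk) = 1.011/(4π·102) = 7.888×10^-4 K/W
  R_fibreglass batt = (1/0.151 − 1/0.334)/(4πk) = 3.629/(4π·0.0408) = 7.077 K/W
  R_cellular glass = (1/0.334 − 1/0.452)/(4πk) = 0.7816/(4π·0.0649) = 0.9584 K/W
ΣR = 7.888×10^-4 + 7.077 + 0.9584 = 8.036 K/W
Q = ΔT/ΣR = (-193 °C − 18.2 °C)/8.036 = -26.28 W
From the inner boundary to the fibreglass batt/cellular glass interface, ΣR_partial = 7.078 K/W.
T_interface = T_in − Q·ΣR_partial = -193 °C − (-26.28)(7.078) = -7.0 °C

T = -7.0 °C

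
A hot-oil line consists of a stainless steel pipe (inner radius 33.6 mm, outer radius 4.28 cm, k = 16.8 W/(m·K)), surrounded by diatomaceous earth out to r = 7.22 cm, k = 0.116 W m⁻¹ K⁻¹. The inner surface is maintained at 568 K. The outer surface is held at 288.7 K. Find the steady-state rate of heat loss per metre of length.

Resistance network (inner→outer):
  R'_stainless steel = ln(0.0428/0.0336)/(2πk) = 0.2420/(2π·16.8) = 0.002293 m·K/W
  R'_diatomaceous earth = ln(0.0722/0.0428)/(2πk) = 0.5229/(2π·0.116) = 0.7174 m·K/W
ΣR = 0.002293 + 0.7174 = 0.7197 m·K/W
Q' = ΔT/ΣR = (568 K − 288.7 K)/0.7197 = 388 W/m

Q' = 388 W/m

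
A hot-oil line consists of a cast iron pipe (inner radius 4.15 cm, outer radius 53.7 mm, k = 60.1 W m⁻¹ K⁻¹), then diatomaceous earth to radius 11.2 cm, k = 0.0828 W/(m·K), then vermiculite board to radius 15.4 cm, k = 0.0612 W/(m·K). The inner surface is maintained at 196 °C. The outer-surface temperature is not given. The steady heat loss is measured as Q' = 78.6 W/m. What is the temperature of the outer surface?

Sum the resistances:
  R'_cast iron = ln(0.0537/0.0415)/(2πk) = 0.2577/(2π·60.1) = 6.825×10^-4 m·K/W
  R'_diatomaceous earth = ln(0.112/0.0537)/(2πk) = 0.7351/(2π·0.0828) = 1.413 m·K/W
  R'_vermiculite board = ln(0.154/0.112)/(2πk) = 0.3185/(2π·0.0612) = 0.8282 m·K/W
ΣR = 2.242 m·K/W
ΔT = Q'·ΣR = 78.6 × 2.242 = 176.2 K
Heat flows outward, so T_out = T_in − ΔT = 196 − 176.2 = 19.8 °C

T_out = 19.8 °C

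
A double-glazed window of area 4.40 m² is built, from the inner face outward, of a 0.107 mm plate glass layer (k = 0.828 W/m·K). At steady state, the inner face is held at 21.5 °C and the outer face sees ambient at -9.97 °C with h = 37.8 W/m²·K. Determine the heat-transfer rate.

Resistance network (inner→outer):
  R_plate glass = L/(kA) = 1.07×10^-4/(0.828·4.40) = 2.937×10^-5 K/W
  R_conv,out = 1/(hA) = 1/(37.8·4.40) = 0.006013 K/W
ΣR = 2.937×10^-5 + 0.006013 = 0.006042 K/W
Q = ΔT/ΣR = (21.5 °C − -9.97 °C)/0.006042 = 5210 W

Q = 5.21 kW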